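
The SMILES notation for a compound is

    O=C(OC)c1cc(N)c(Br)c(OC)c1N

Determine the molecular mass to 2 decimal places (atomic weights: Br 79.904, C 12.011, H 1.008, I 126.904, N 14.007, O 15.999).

275.10 g/mol

First, the molecular formula is C9H11BrN2O3 (counting implicit H from valence).
  Br: 1 × 79.904 = 79.904
  C: 9 × 12.011 = 108.099
  H: 11 × 1.008 = 11.088
  N: 2 × 14.007 = 28.014
  O: 3 × 15.999 = 47.997
Sum: 1×79.904 + 9×12.011 + 11×1.008 + 2×14.007 + 3×15.999 = 275.102 → 275.10 g/mol.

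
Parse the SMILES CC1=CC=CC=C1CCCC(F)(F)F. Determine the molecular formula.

C11H13F3

Walk through each heavy atom and fill implicit hydrogens from standard valence (C 4, N 3, O 2, S 2, halogen 1):
  atom 1: C, bond orders sum to 1 (valence 4) → 3 H
  atom 2: C, bond orders sum to 4 (valence 4) → 0 H
  atom 3: C, bond orders sum to 3 (valence 4) → 1 H
  atom 4: C, bond orders sum to 3 (valence 4) → 1 H
  atom 5: C, bond orders sum to 3 (valence 4) → 1 H
  atom 6: C, bond orders sum to 3 (valence 4) → 1 H
  atom 7: C, bond orders sum to 4 (valence 4) → 0 H
  atom 8: C, bond orders sum to 2 (valence 4) → 2 H
  atom 9: C, bond orders sum to 2 (valence 4) → 2 H
  atom 10: C, bond orders sum to 2 (valence 4) → 2 H
  atom 11: C, bond orders sum to 4 (valence 4) → 0 H
  atom 12: F (halogen, monovalent) → 0 H
  atom 13: F (halogen, monovalent) → 0 H
  atom 14: F (halogen, monovalent) → 0 H
Totals → C:11, H:13, F:3.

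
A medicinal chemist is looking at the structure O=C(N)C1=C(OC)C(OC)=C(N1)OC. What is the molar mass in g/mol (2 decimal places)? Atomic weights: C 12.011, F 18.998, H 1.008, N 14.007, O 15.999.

200.19 g/mol

First, the molecular formula is C8H12N2O4 (counting implicit H from valence).
  C: 8 × 12.011 = 96.088
  H: 12 × 1.008 = 12.096
  N: 2 × 14.007 = 28.014
  O: 4 × 15.999 = 63.996
Sum: 8×12.011 + 12×1.008 + 2×14.007 + 4×15.999 = 200.194 → 200.19 g/mol.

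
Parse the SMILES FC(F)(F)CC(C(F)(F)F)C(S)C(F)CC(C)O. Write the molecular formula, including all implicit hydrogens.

Walk through each heavy atom and fill implicit hydrogens from standard valence (C 4, N 3, O 2, S 2, halogen 1):
  atom 1: F (halogen, monovalent) → 0 H
  atom 2: C, bond orders sum to 4 (valence 4) → 0 H
  atom 3: F (halogen, monovalent) → 0 H
  atom 4: F (halogen, monovalent) → 0 H
  atom 5: C, bond orders sum to 2 (valence 4) → 2 H
  atom 6: C, bond orders sum to 3 (valence 4) → 1 H
  atom 7: C, bond orders sum to 4 (valence 4) → 0 H
  atom 8: F (halogen, monovalent) → 0 H
  atom 9: F (halogen, monovalent) → 0 H
  atom 10: F (halogen, monovalent) → 0 H
  atom 11: C, bond orders sum to 3 (valence 4) → 1 H
  atom 12: S, bond orders sum to 1 (valence 2) → 1 H
  atom 13: C, bond orders sum to 3 (valence 4) → 1 H
  atom 14: F (halogen, monovalent) → 0 H
  atom 15: C, bond orders sum to 2 (valence 4) → 2 H
  atom 16: C, bond orders sum to 3 (valence 4) → 1 H
  atom 17: C, bond orders sum to 1 (valence 4) → 3 H
  atom 18: O, bond orders sum to 1 (valence 2) → 1 H
Totals → C:9, H:13, F:7, O:1, S:1.
In Hill order: C9H13F7OS.

C9H13F7OS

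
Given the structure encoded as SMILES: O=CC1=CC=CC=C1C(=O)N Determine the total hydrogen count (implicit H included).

7

Walk through each heavy atom and fill implicit hydrogens from standard valence (C 4, N 3, O 2, S 2, halogen 1):
  atom 1: O, bond orders sum to 2 (valence 2) → 0 H
  atom 2: C, bond orders sum to 3 (valence 4) → 1 H
  atom 3: C, bond orders sum to 4 (valence 4) → 0 H
  atom 4: C, bond orders sum to 3 (valence 4) → 1 H
  atom 5: C, bond orders sum to 3 (valence 4) → 1 H
  atom 6: C, bond orders sum to 3 (valence 4) → 1 H
  atom 7: C, bond orders sum to 3 (valence 4) → 1 H
  atom 8: C, bond orders sum to 4 (valence 4) → 0 H
  atom 9: C, bond orders sum to 4 (valence 4) → 0 H
  atom 10: O, bond orders sum to 2 (valence 2) → 0 H
  atom 11: N, bond orders sum to 1 (valence 3) → 2 H
Total hydrogens: 7.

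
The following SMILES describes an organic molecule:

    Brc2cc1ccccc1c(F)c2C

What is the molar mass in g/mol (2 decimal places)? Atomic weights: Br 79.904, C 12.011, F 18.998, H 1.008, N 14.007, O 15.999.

First, the molecular formula is C11H8BrF (counting implicit H from valence).
  Br: 1 × 79.904 = 79.904
  C: 11 × 12.011 = 132.121
  F: 1 × 18.998 = 18.998
  H: 8 × 1.008 = 8.064
Sum: 1×79.904 + 11×12.011 + 1×18.998 + 8×1.008 = 239.087 → 239.09 g/mol.

239.09 g/mol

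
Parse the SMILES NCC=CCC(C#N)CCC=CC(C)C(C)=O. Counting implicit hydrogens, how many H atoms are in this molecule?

Walk through each heavy atom and fill implicit hydrogens from standard valence (C 4, N 3, O 2, S 2, halogen 1):
  atom 1: N, bond orders sum to 1 (valence 3) → 2 H
  atom 2: C, bond orders sum to 2 (valence 4) → 2 H
  atom 3: C, bond orders sum to 3 (valence 4) → 1 H
  atom 4: C, bond orders sum to 3 (valence 4) → 1 H
  atom 5: C, bond orders sum to 2 (valence 4) → 2 H
  atom 6: C, bond orders sum to 3 (valence 4) → 1 H
  atom 7: C, bond orders sum to 4 (valence 4) → 0 H
  atom 8: N, bond orders sum to 3 (valence 3) → 0 H
  atom 9: C, bond orders sum to 2 (valence 4) → 2 H
  atom 10: C, bond orders sum to 2 (valence 4) → 2 H
  atom 11: C, bond orders sum to 3 (valence 4) → 1 H
  atom 12: C, bond orders sum to 3 (valence 4) → 1 H
  atom 13: C, bond orders sum to 3 (valence 4) → 1 H
  atom 14: C, bond orders sum to 1 (valence 4) → 3 H
  atom 15: C, bond orders sum to 4 (valence 4) → 0 H
  atom 16: C, bond orders sum to 1 (valence 4) → 3 H
  atom 17: O, bond orders sum to 2 (valence 2) → 0 H
Total hydrogens: 22.

22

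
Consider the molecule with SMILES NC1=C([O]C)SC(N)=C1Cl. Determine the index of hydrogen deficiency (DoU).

3

Molecular formula: C5H7ClN2OS.
DoU = (2C + 2 + N − H − X) / 2, where X is the halogen count and O/S are ignored.
    = (2·5 + 2 + 2 − 7 − 1) / 2 = 6 / 2 = 3.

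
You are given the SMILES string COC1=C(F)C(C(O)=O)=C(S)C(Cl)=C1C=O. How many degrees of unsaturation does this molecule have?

Degree of unsaturation = (number of rings) + (number of π bonds).
Ring closures in the SMILES: 1.
π bonds: 5 double bonds (each 1 DoU) → 5 DoU from unsaturation.
Total DoU = 1 + 5 = 6.

6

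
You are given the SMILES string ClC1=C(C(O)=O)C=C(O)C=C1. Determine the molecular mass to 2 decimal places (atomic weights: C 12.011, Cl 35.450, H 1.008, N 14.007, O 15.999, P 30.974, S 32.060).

172.56 g/mol

First, the molecular formula is C7H5ClO3 (counting implicit H from valence).
  C: 7 × 12.011 = 84.077
  Cl: 1 × 35.450 = 35.450
  H: 5 × 1.008 = 5.040
  O: 3 × 15.999 = 47.997
Sum: 7×12.011 + 1×35.450 + 5×1.008 + 3×15.999 = 172.564 → 172.56 g/mol.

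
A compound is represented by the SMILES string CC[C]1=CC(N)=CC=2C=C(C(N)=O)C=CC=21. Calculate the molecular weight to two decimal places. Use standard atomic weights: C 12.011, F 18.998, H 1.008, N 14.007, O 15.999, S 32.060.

First, the molecular formula is C13H14N2O (counting implicit H from valence).
  C: 13 × 12.011 = 156.143
  H: 14 × 1.008 = 14.112
  N: 2 × 14.007 = 28.014
  O: 1 × 15.999 = 15.999
Sum: 13×12.011 + 14×1.008 + 2×14.007 + 1×15.999 = 214.268 → 214.27 g/mol.

214.27 g/mol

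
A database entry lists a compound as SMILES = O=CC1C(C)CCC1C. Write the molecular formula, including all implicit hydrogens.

C8H14O

Walk through each heavy atom and fill implicit hydrogens from standard valence (C 4, N 3, O 2, S 2, halogen 1):
  atom 1: O, bond orders sum to 2 (valence 2) → 0 H
  atom 2: C, bond orders sum to 3 (valence 4) → 1 H
  atom 3: C, bond orders sum to 3 (valence 4) → 1 H
  atom 4: C, bond orders sum to 3 (valence 4) → 1 H
  atom 5: C, bond orders sum to 1 (valence 4) → 3 H
  atom 6: C, bond orders sum to 2 (valence 4) → 2 H
  atom 7: C, bond orders sum to 2 (valence 4) → 2 H
  atom 8: C, bond orders sum to 3 (valence 4) → 1 H
  atom 9: C, bond orders sum to 1 (valence 4) → 3 H
Totals → C:8, H:14, O:1.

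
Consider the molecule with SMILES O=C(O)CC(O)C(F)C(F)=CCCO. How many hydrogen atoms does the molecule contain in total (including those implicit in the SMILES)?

12

Walk through each heavy atom and fill implicit hydrogens from standard valence (C 4, N 3, O 2, S 2, halogen 1):
  atom 1: O, bond orders sum to 2 (valence 2) → 0 H
  atom 2: C, bond orders sum to 4 (valence 4) → 0 H
  atom 3: O, bond orders sum to 1 (valence 2) → 1 H
  atom 4: C, bond orders sum to 2 (valence 4) → 2 H
  atom 5: C, bond orders sum to 3 (valence 4) → 1 H
  atom 6: O, bond orders sum to 1 (valence 2) → 1 H
  atom 7: C, bond orders sum to 3 (valence 4) → 1 H
  atom 8: F (halogen, monovalent) → 0 H
  atom 9: C, bond orders sum to 4 (valence 4) → 0 H
  atom 10: F (halogen, monovalent) → 0 H
  atom 11: C, bond orders sum to 3 (valence 4) → 1 H
  atom 12: C, bond orders sum to 2 (valence 4) → 2 H
  atom 13: C, bond orders sum to 2 (valence 4) → 2 H
  atom 14: O, bond orders sum to 1 (valence 2) → 1 H
Total hydrogens: 12.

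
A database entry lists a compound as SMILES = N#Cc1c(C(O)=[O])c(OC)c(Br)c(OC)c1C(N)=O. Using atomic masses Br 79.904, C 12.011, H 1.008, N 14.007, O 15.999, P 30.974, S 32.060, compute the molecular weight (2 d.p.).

329.11 g/mol

First, the molecular formula is C11H9BrN2O5 (counting implicit H from valence).
  Br: 1 × 79.904 = 79.904
  C: 11 × 12.011 = 132.121
  H: 9 × 1.008 = 9.072
  N: 2 × 14.007 = 28.014
  O: 5 × 15.999 = 79.995
Sum: 1×79.904 + 11×12.011 + 9×1.008 + 2×14.007 + 5×15.999 = 329.106 → 329.11 g/mol.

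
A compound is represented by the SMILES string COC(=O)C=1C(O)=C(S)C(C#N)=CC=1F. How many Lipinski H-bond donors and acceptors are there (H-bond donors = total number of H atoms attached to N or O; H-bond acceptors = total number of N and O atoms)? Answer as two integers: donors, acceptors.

1, 4

Donors: find every N or O and count the H atoms it carries.
  atom 2 (O): bond orders sum to 2 → 0 H
  atom 4 (O): bond orders sum to 2 → 0 H
  atom 7 (O): bond orders sum to 1 → 1 H
  atom 12 (N): bond orders sum to 3 → 0 H
Lipinski HBD = 1.
Acceptors: N atoms = 1, O atoms = 3 → HBA = 4.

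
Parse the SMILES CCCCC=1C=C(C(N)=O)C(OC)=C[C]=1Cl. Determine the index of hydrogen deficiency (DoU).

5

Degree of unsaturation = (number of rings) + (number of π bonds).
Ring closures in the SMILES: 1.
π bonds: 4 double bonds (each 1 DoU) → 4 DoU from unsaturation.
Total DoU = 1 + 4 = 5.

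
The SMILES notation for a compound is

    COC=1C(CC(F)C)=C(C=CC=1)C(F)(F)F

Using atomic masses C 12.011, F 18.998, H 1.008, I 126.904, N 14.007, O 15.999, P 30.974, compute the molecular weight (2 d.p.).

First, the molecular formula is C11H12F4O (counting implicit H from valence).
  C: 11 × 12.011 = 132.121
  F: 4 × 18.998 = 75.992
  H: 12 × 1.008 = 12.096
  O: 1 × 15.999 = 15.999
Sum: 11×12.011 + 4×18.998 + 12×1.008 + 1×15.999 = 236.208 → 236.21 g/mol.

236.21 g/mol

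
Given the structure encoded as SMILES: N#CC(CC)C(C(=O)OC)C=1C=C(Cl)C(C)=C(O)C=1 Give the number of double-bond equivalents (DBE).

7

Degree of unsaturation = (number of rings) + (number of π bonds).
Ring closures in the SMILES: 1.
π bonds: 4 double bonds (each 1 DoU), 1 triple bond (each 2 DoU) → 6 DoU from unsaturation.
Total DoU = 1 + 6 = 7.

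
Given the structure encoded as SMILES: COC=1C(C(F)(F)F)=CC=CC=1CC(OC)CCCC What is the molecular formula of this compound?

Walk through each heavy atom and fill implicit hydrogens from standard valence (C 4, N 3, O 2, S 2, halogen 1):
  atom 1: C, bond orders sum to 1 (valence 4) → 3 H
  atom 2: O, bond orders sum to 2 (valence 2) → 0 H
  atom 3: C, bond orders sum to 4 (valence 4) → 0 H
  atom 4: C, bond orders sum to 4 (valence 4) → 0 H
  atom 5: C, bond orders sum to 4 (valence 4) → 0 H
  atom 6: F (halogen, monovalent) → 0 H
  atom 7: F (halogen, monovalent) → 0 H
  atom 8: F (halogen, monovalent) → 0 H
  atom 9: C, bond orders sum to 3 (valence 4) → 1 H
  atom 10: C, bond orders sum to 3 (valence 4) → 1 H
  atom 11: C, bond orders sum to 3 (valence 4) → 1 H
  atom 12: C, bond orders sum to 4 (valence 4) → 0 H
  atom 13: C, bond orders sum to 2 (valence 4) → 2 H
  atom 14: C, bond orders sum to 3 (valence 4) → 1 H
  atom 15: O, bond orders sum to 2 (valence 2) → 0 H
  atom 16: C, bond orders sum to 1 (valence 4) → 3 H
  atom 17: C, bond orders sum to 2 (valence 4) → 2 H
  atom 18: C, bond orders sum to 2 (valence 4) → 2 H
  atom 19: C, bond orders sum to 2 (valence 4) → 2 H
  atom 20: C, bond orders sum to 1 (valence 4) → 3 H
Totals → C:15, H:21, F:3, O:2.
In Hill order: C15H21F3O2.

C15H21F3O2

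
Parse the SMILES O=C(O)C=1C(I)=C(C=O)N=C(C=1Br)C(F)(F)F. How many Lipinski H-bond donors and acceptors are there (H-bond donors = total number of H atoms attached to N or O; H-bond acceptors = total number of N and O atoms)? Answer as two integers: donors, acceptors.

Donors: find every N or O and count the H atoms it carries.
  atom 1 (O): bond orders sum to 2 → 0 H
  atom 3 (O): bond orders sum to 1 → 1 H
  atom 9 (O): bond orders sum to 2 → 0 H
  atom 10 (N): bond orders sum to 3 → 0 H
Lipinski HBD = 1.
Acceptors: N atoms = 1, O atoms = 3 → HBA = 4.

1, 4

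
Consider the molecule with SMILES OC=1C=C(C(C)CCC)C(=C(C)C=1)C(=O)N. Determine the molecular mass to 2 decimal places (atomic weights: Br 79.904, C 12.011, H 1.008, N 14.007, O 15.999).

First, the molecular formula is C13H19NO2 (counting implicit H from valence).
  C: 13 × 12.011 = 156.143
  H: 19 × 1.008 = 19.152
  N: 1 × 14.007 = 14.007
  O: 2 × 15.999 = 31.998
Sum: 13×12.011 + 19×1.008 + 1×14.007 + 2×15.999 = 221.300 → 221.30 g/mol.

221.30 g/mol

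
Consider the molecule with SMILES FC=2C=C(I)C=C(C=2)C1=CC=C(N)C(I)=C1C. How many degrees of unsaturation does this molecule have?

Molecular formula: C13H10FI2N.
DoU = (2C + 2 + N − H − X) / 2, where X is the halogen count and O/S are ignored.
    = (2·13 + 2 + 1 − 10 − 3) / 2 = 16 / 2 = 8.

8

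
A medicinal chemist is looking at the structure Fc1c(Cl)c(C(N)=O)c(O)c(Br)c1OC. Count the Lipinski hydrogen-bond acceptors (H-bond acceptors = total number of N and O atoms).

4

N atoms: 1; O atoms: 3.
Lipinski HBA = 1 + 3 = 4.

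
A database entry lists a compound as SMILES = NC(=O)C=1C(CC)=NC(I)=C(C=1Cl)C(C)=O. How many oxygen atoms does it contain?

2

Scan the SMILES for O atoms (remember two-letter symbols like Cl and Br are single atoms).
Oxygen count: 2.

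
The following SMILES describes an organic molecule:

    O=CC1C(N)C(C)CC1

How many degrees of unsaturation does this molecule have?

2

Degree of unsaturation = (number of rings) + (number of π bonds).
Ring closures in the SMILES: 1.
π bonds: 1 double bond (each 1 DoU) → 1 DoU from unsaturation.
Total DoU = 1 + 1 = 2.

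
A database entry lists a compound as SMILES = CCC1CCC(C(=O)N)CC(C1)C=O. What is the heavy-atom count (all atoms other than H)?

14

Every atom symbol written in the SMILES (organic subset) is one heavy atom; implicit H are not written.
Heavy atoms by element → C:11, N:1, O:2.
Total: 14.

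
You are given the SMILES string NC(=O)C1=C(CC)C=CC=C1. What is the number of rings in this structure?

1

In SMILES, each pair of matching ring-closure digits denotes one ring-closing bond; the number of such bonds equals the number of independent rings.
Ring-closure bonds here: 1.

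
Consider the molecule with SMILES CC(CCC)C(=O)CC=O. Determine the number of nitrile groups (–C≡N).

0

Scan the SMILES for the nitrile motif — none present.
Groups that are present: 1 aldehyde, 1 ketone.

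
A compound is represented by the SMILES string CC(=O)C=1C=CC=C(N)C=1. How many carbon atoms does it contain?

Count every carbon token in the SMILES (each C, including those in ring-closure positions and inside branches).
Carbon count: 8.

8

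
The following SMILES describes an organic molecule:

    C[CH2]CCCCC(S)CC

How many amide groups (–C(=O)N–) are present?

Scan the SMILES for the amide motif — none present.
Groups that are present: 1 thiol.

0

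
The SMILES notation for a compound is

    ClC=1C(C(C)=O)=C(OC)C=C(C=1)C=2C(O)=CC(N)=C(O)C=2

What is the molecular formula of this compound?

Walk through each heavy atom and fill implicit hydrogens from standard valence (C 4, N 3, O 2, S 2, halogen 1):
  atom 1: Cl (halogen, monovalent) → 0 H
  atom 2: C, bond orders sum to 4 (valence 4) → 0 H
  atom 3: C, bond orders sum to 4 (valence 4) → 0 H
  atom 4: C, bond orders sum to 4 (valence 4) → 0 H
  atom 5: C, bond orders sum to 1 (valence 4) → 3 H
  atom 6: O, bond orders sum to 2 (valence 2) → 0 H
  atom 7: C, bond orders sum to 4 (valence 4) → 0 H
  atom 8: O, bond orders sum to 2 (valence 2) → 0 H
  atom 9: C, bond orders sum to 1 (valence 4) → 3 H
  atom 10: C, bond orders sum to 3 (valence 4) → 1 H
  atom 11: C, bond orders sum to 4 (valence 4) → 0 H
  atom 12: C, bond orders sum to 3 (valence 4) → 1 H
  atom 13: C, bond orders sum to 4 (valence 4) → 0 H
  atom 14: C, bond orders sum to 4 (valence 4) → 0 H
  atom 15: O, bond orders sum to 1 (valence 2) → 1 H
  atom 16: C, bond orders sum to 3 (valence 4) → 1 H
  atom 17: C, bond orders sum to 4 (valence 4) → 0 H
  atom 18: N, bond orders sum to 1 (valence 3) → 2 H
  atom 19: C, bond orders sum to 4 (valence 4) → 0 H
  atom 20: O, bond orders sum to 1 (valence 2) → 1 H
  atom 21: C, bond orders sum to 3 (valence 4) → 1 H
Totals → C:15, H:14, Cl:1, N:1, O:4.

C15H14ClNO4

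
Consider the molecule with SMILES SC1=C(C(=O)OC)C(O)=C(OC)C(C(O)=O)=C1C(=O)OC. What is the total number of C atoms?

Count every carbon token in the SMILES (each C, including those in ring-closure positions and inside branches).
Carbon count: 12.

12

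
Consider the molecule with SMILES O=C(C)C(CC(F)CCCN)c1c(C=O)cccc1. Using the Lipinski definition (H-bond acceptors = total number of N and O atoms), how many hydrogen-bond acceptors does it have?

3

N atoms: 1; O atoms: 2.
Lipinski HBA = 1 + 2 = 3.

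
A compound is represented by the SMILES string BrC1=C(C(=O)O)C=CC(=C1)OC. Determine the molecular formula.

C8H7BrO3

Walk through each heavy atom and fill implicit hydrogens from standard valence (C 4, N 3, O 2, S 2, halogen 1):
  atom 1: Br (halogen, monovalent) → 0 H
  atom 2: C, bond orders sum to 4 (valence 4) → 0 H
  atom 3: C, bond orders sum to 4 (valence 4) → 0 H
  atom 4: C, bond orders sum to 4 (valence 4) → 0 H
  atom 5: O, bond orders sum to 2 (valence 2) → 0 H
  atom 6: O, bond orders sum to 1 (valence 2) → 1 H
  atom 7: C, bond orders sum to 3 (valence 4) → 1 H
  atom 8: C, bond orders sum to 3 (valence 4) → 1 H
  atom 9: C, bond orders sum to 4 (valence 4) → 0 H
  atom 10: C, bond orders sum to 3 (valence 4) → 1 H
  atom 11: O, bond orders sum to 2 (valence 2) → 0 H
  atom 12: C, bond orders sum to 1 (valence 4) → 3 H
Totals → C:8, H:7, Br:1, O:3.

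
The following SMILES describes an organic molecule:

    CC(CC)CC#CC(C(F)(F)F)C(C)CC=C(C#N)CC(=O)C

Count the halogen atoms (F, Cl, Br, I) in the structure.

3

Halogen atoms appear at heavy-atom positions 10, 11, 12 (3×F).
Other groups present: 1 alkene, 1 alkyne, 1 ketone, 1 nitrile.
Halogen count: 3.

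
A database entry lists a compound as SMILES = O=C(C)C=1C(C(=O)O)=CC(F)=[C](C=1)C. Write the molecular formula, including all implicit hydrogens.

C10H9FO3

Walk through each heavy atom and fill implicit hydrogens from standard valence (C 4, N 3, O 2, S 2, halogen 1):
  atom 1: O, bond orders sum to 2 (valence 2) → 0 H
  atom 2: C, bond orders sum to 4 (valence 4) → 0 H
  atom 3: C, bond orders sum to 1 (valence 4) → 3 H
  atom 4: C, bond orders sum to 4 (valence 4) → 0 H
  atom 5: C, bond orders sum to 4 (valence 4) → 0 H
  atom 6: C, bond orders sum to 4 (valence 4) → 0 H
  atom 7: O, bond orders sum to 2 (valence 2) → 0 H
  atom 8: O, bond orders sum to 1 (valence 2) → 1 H
  atom 9: C, bond orders sum to 3 (valence 4) → 1 H
  atom 10: C, bond orders sum to 4 (valence 4) → 0 H
  atom 11: F (halogen, monovalent) → 0 H
  atom 12: C with explicit H count 0
  atom 13: C, bond orders sum to 3 (valence 4) → 1 H
  atom 14: C, bond orders sum to 1 (valence 4) → 3 H
Totals → C:10, H:9, F:1, O:3.
In Hill order: C10H9FO3.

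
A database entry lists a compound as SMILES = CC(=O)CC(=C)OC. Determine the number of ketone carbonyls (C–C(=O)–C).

The ketone motif appears at heavy-atom position 2 in the SMILES.
Other groups present: 1 alkene, 1 ether.
Ketone count: 1.

1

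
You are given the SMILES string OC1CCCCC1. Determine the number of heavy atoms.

Every atom symbol written in the SMILES (organic subset) is one heavy atom; implicit H are not written.
Heavy atoms by element → C:6, O:1.
Total: 7.

7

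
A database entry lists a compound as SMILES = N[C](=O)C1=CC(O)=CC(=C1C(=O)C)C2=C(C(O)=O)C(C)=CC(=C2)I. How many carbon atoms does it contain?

17

Count every carbon token in the SMILES (each C, including those in ring-closure positions and inside branches).
Carbon count: 17.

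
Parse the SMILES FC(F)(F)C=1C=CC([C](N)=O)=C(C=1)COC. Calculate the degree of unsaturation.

Molecular formula: C10H10F3NO2.
DoU = (2C + 2 + N − H − X) / 2, where X is the halogen count and O/S are ignored.
    = (2·10 + 2 + 1 − 10 − 3) / 2 = 10 / 2 = 5.

5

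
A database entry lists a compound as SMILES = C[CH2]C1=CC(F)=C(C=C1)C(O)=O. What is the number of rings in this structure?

In SMILES, each pair of matching ring-closure digits denotes one ring-closing bond; the number of such bonds equals the number of independent rings.
Ring-closure bonds here: 1.

1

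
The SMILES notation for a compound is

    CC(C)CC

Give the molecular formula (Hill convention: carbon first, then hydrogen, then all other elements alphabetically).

C5H12

Walk through each heavy atom and fill implicit hydrogens from standard valence (C 4, N 3, O 2, S 2, halogen 1):
  atom 1: C, bond orders sum to 1 (valence 4) → 3 H
  atom 2: C, bond orders sum to 3 (valence 4) → 1 H
  atom 3: C, bond orders sum to 1 (valence 4) → 3 H
  atom 4: C, bond orders sum to 2 (valence 4) → 2 H
  atom 5: C, bond orders sum to 1 (valence 4) → 3 H
Totals → C:5, H:12.
In Hill order: C5H12.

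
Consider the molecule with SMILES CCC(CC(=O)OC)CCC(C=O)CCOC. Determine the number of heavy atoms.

Every atom symbol written in the SMILES (organic subset) is one heavy atom; implicit H are not written.
Heavy atoms by element → C:13, O:4.
Total: 17.

17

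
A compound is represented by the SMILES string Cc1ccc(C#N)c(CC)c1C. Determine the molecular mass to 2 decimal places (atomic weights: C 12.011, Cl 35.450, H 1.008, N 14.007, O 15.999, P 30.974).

First, the molecular formula is C11H13N (counting implicit H from valence).
  C: 11 × 12.011 = 132.121
  H: 13 × 1.008 = 13.104
  N: 1 × 14.007 = 14.007
Sum: 11×12.011 + 13×1.008 + 1×14.007 = 159.232 → 159.23 g/mol.

159.23 g/mol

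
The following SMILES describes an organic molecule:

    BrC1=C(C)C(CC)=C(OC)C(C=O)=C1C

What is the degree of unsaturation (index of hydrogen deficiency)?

5

Molecular formula: C12H15BrO2.
DoU = (2C + 2 + N − H − X) / 2, where X is the halogen count and O/S are ignored.
    = (2·12 + 2 + 0 − 15 − 1) / 2 = 10 / 2 = 5.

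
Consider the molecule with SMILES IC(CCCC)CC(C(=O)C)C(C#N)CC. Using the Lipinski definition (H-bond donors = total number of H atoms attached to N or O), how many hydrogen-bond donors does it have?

0

Donors: find every N or O and count the H atoms it carries.
  atom 10 (O): bond orders sum to 2 → 0 H
  atom 14 (N): bond orders sum to 3 → 0 H
Lipinski HBD = 0.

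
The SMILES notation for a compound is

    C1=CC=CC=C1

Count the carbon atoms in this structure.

Count every carbon token in the SMILES (each C, including those in ring-closure positions and inside branches).
Carbon count: 6.

6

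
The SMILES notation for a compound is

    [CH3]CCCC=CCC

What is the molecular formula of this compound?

C8H16

Walk through each heavy atom and fill implicit hydrogens from standard valence (C 4, N 3, O 2, S 2, halogen 1):
  atom 1: C with explicit H count 3
  atom 2: C, bond orders sum to 2 (valence 4) → 2 H
  atom 3: C, bond orders sum to 2 (valence 4) → 2 H
  atom 4: C, bond orders sum to 2 (valence 4) → 2 H
  atom 5: C, bond orders sum to 3 (valence 4) → 1 H
  atom 6: C, bond orders sum to 3 (valence 4) → 1 H
  atom 7: C, bond orders sum to 2 (valence 4) → 2 H
  atom 8: C, bond orders sum to 1 (valence 4) → 3 H
Totals → C:8, H:16.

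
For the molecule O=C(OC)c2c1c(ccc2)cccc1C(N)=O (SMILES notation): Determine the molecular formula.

Walk through each heavy atom and fill implicit hydrogens from standard valence (C 4, N 3, O 2, S 2, halogen 1); for lowercase aromatic atoms, an aromatic c carries 1 H when it has two neighbours and 0 H with three, and aromatic n carries 0 H:
  atom 1: O, bond orders sum to 2 (valence 2) → 0 H
  atom 2: C, bond orders sum to 4 (valence 4) → 0 H
  atom 3: O, bond orders sum to 2 (valence 2) → 0 H
  atom 4: C, bond orders sum to 1 (valence 4) → 3 H
  atom 5: aromatic c, 3 neighbours → 0 H
  atom 6: aromatic c, 3 neighbours → 0 H
  atom 7: aromatic c, 3 neighbours → 0 H
  atom 8: aromatic c, 2 neighbours → 1 H
  atom 9: aromatic c, 2 neighbours → 1 H
  atom 10: aromatic c, 2 neighbours → 1 H
  atom 11: aromatic c, 2 neighbours → 1 H
  atom 12: aromatic c, 2 neighbours → 1 H
  atom 13: aromatic c, 2 neighbours → 1 H
  atom 14: aromatic c, 3 neighbours → 0 H
  atom 15: C, bond orders sum to 4 (valence 4) → 0 H
  atom 16: N, bond orders sum to 1 (valence 3) → 2 H
  atom 17: O, bond orders sum to 2 (valence 2) → 0 H
Totals → C:13, H:11, N:1, O:3.
In Hill order: C13H11NO3.

C13H11NO3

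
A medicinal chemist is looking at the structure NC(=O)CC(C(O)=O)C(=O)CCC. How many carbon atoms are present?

8

Count every carbon token in the SMILES (each C, including those in ring-closure positions and inside branches).
Carbon count: 8.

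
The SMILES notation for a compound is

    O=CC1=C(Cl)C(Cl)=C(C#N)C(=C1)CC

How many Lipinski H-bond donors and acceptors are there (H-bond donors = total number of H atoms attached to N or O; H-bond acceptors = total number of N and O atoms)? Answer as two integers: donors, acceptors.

Donors: find every N or O and count the H atoms it carries.
  atom 1 (O): bond orders sum to 2 → 0 H
  atom 10 (N): bond orders sum to 3 → 0 H
Lipinski HBD = 0.
Acceptors: N atoms = 1, O atoms = 1 → HBA = 2.

0, 2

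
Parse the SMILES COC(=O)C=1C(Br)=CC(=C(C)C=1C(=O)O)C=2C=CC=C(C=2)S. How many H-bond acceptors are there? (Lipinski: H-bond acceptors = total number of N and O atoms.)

N atoms: 0; O atoms: 4.
Lipinski HBA = 0 + 4 = 4.

4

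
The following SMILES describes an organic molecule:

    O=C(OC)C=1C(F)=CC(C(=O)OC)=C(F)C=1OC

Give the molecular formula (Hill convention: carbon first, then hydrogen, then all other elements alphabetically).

Walk through each heavy atom and fill implicit hydrogens from standard valence (C 4, N 3, O 2, S 2, halogen 1):
  atom 1: O, bond orders sum to 2 (valence 2) → 0 H
  atom 2: C, bond orders sum to 4 (valence 4) → 0 H
  atom 3: O, bond orders sum to 2 (valence 2) → 0 H
  atom 4: C, bond orders sum to 1 (valence 4) → 3 H
  atom 5: C, bond orders sum to 4 (valence 4) → 0 H
  atom 6: C, bond orders sum to 4 (valence 4) → 0 H
  atom 7: F (halogen, monovalent) → 0 H
  atom 8: C, bond orders sum to 3 (valence 4) → 1 H
  atom 9: C, bond orders sum to 4 (valence 4) → 0 H
  atom 10: C, bond orders sum to 4 (valence 4) → 0 H
  atom 11: O, bond orders sum to 2 (valence 2) → 0 H
  atom 12: O, bond orders sum to 2 (valence 2) → 0 H
  atom 13: C, bond orders sum to 1 (valence 4) → 3 H
  atom 14: C, bond orders sum to 4 (valence 4) → 0 H
  atom 15: F (halogen, monovalent) → 0 H
  atom 16: C, bond orders sum to 4 (valence 4) → 0 H
  atom 17: O, bond orders sum to 2 (valence 2) → 0 H
  atom 18: C, bond orders sum to 1 (valence 4) → 3 H
Totals → C:11, H:10, F:2, O:5.
In Hill order: C11H10F2O5.

C11H10F2O5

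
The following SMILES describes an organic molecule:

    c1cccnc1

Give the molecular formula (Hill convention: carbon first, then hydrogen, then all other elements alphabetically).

C5H5N

Walk through each heavy atom and fill implicit hydrogens from standard valence (C 4, N 3, O 2, S 2, halogen 1); for lowercase aromatic atoms, an aromatic c carries 1 H when it has two neighbours and 0 H with three, and aromatic n carries 0 H:
  atom 1: aromatic c, 2 neighbours → 1 H
  atom 2: aromatic c, 2 neighbours → 1 H
  atom 3: aromatic c, 2 neighbours → 1 H
  atom 4: aromatic c, 2 neighbours → 1 H
  atom 5: aromatic n, 2 neighbours → 0 H
  atom 6: aromatic c, 2 neighbours → 1 H
Totals → C:5, H:5, N:1.
In Hill order: C5H5N.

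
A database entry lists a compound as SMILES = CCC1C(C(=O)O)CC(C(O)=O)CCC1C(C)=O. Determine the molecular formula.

C13H20O5

Walk through each heavy atom and fill implicit hydrogens from standard valence (C 4, N 3, O 2, S 2, halogen 1):
  atom 1: C, bond orders sum to 1 (valence 4) → 3 H
  atom 2: C, bond orders sum to 2 (valence 4) → 2 H
  atom 3: C, bond orders sum to 3 (valence 4) → 1 H
  atom 4: C, bond orders sum to 3 (valence 4) → 1 H
  atom 5: C, bond orders sum to 4 (valence 4) → 0 H
  atom 6: O, bond orders sum to 2 (valence 2) → 0 H
  atom 7: O, bond orders sum to 1 (valence 2) → 1 H
  atom 8: C, bond orders sum to 2 (valence 4) → 2 H
  atom 9: C, bond orders sum to 3 (valence 4) → 1 H
  atom 10: C, bond orders sum to 4 (valence 4) → 0 H
  atom 11: O, bond orders sum to 1 (valence 2) → 1 H
  atom 12: O, bond orders sum to 2 (valence 2) → 0 H
  atom 13: C, bond orders sum to 2 (valence 4) → 2 H
  atom 14: C, bond orders sum to 2 (valence 4) → 2 H
  atom 15: C, bond orders sum to 3 (valence 4) → 1 H
  atom 16: C, bond orders sum to 4 (valence 4) → 0 H
  atom 17: C, bond orders sum to 1 (valence 4) → 3 H
  atom 18: O, bond orders sum to 2 (valence 2) → 0 H
Totals → C:13, H:20, O:5.
In Hill order: C13H20O5.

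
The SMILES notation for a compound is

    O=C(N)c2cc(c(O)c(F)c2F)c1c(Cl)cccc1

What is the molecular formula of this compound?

C13H8ClF2NO2

Walk through each heavy atom and fill implicit hydrogens from standard valence (C 4, N 3, O 2, S 2, halogen 1); for lowercase aromatic atoms, an aromatic c carries 1 H when it has two neighbours and 0 H with three, and aromatic n carries 0 H:
  atom 1: O, bond orders sum to 2 (valence 2) → 0 H
  atom 2: C, bond orders sum to 4 (valence 4) → 0 H
  atom 3: N, bond orders sum to 1 (valence 3) → 2 H
  atom 4: aromatic c, 3 neighbours → 0 H
  atom 5: aromatic c, 2 neighbours → 1 H
  atom 6: aromatic c, 3 neighbours → 0 H
  atom 7: aromatic c, 3 neighbours → 0 H
  atom 8: O, bond orders sum to 1 (valence 2) → 1 H
  atom 9: aromatic c, 3 neighbours → 0 H
  atom 10: F (halogen, monovalent) → 0 H
  atom 11: aromatic c, 3 neighbours → 0 H
  atom 12: F (halogen, monovalent) → 0 H
  atom 13: aromatic c, 3 neighbours → 0 H
  atom 14: aromatic c, 3 neighbours → 0 H
  atom 15: Cl (halogen, monovalent) → 0 H
  atom 16: aromatic c, 2 neighbours → 1 H
  atom 17: aromatic c, 2 neighbours → 1 H
  atom 18: aromatic c, 2 neighbours → 1 H
  atom 19: aromatic c, 2 neighbours → 1 H
Totals → C:13, H:8, Cl:1, F:2, N:1, O:2.
In Hill order: C13H8ClF2NO2.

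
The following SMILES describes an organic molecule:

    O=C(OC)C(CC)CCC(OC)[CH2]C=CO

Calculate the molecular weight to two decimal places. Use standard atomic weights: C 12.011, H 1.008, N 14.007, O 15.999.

First, the molecular formula is C12H22O4 (counting implicit H from valence).
  C: 12 × 12.011 = 144.132
  H: 22 × 1.008 = 22.176
  O: 4 × 15.999 = 63.996
Sum: 12×12.011 + 22×1.008 + 4×15.999 = 230.304 → 230.30 g/mol.

230.30 g/mol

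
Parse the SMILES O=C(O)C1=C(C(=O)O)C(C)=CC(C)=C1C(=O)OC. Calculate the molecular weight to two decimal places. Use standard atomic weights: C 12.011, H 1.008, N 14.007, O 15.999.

252.22 g/mol

First, the molecular formula is C12H12O6 (counting implicit H from valence).
  C: 12 × 12.011 = 144.132
  H: 12 × 1.008 = 12.096
  O: 6 × 15.999 = 95.994
Sum: 12×12.011 + 12×1.008 + 6×15.999 = 252.222 → 252.22 g/mol.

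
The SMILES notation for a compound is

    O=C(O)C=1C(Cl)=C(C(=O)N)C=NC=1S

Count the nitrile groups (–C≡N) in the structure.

Scan the SMILES for the nitrile motif — none present.
Groups that are present: 1 amide, 1 carboxylic acid, 1 thiol.

0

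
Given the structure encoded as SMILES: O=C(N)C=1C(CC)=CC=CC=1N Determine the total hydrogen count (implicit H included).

12

Walk through each heavy atom and fill implicit hydrogens from standard valence (C 4, N 3, O 2, S 2, halogen 1):
  atom 1: O, bond orders sum to 2 (valence 2) → 0 H
  atom 2: C, bond orders sum to 4 (valence 4) → 0 H
  atom 3: N, bond orders sum to 1 (valence 3) → 2 H
  atom 4: C, bond orders sum to 4 (valence 4) → 0 H
  atom 5: C, bond orders sum to 4 (valence 4) → 0 H
  atom 6: C, bond orders sum to 2 (valence 4) → 2 H
  atom 7: C, bond orders sum to 1 (valence 4) → 3 H
  atom 8: C, bond orders sum to 3 (valence 4) → 1 H
  atom 9: C, bond orders sum to 3 (valence 4) → 1 H
  atom 10: C, bond orders sum to 3 (valence 4) → 1 H
  atom 11: C, bond orders sum to 4 (valence 4) → 0 H
  atom 12: N, bond orders sum to 1 (valence 3) → 2 H
Total hydrogens: 12.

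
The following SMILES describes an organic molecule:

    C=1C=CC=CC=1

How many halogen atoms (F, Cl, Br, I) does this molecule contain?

0

Scan the SMILES for the halogen motif — none present.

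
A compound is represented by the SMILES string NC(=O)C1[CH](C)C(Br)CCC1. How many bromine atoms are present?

Scan the SMILES for Br atoms (remember two-letter symbols like Cl and Br are single atoms).
Bromine count: 1.

1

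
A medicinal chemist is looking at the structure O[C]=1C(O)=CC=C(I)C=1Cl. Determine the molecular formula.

C6H4ClIO2

Walk through each heavy atom and fill implicit hydrogens from standard valence (C 4, N 3, O 2, S 2, halogen 1):
  atom 1: O, bond orders sum to 1 (valence 2) → 1 H
  atom 2: C with explicit H count 0
  atom 3: C, bond orders sum to 4 (valence 4) → 0 H
  atom 4: O, bond orders sum to 1 (valence 2) → 1 H
  atom 5: C, bond orders sum to 3 (valence 4) → 1 H
  atom 6: C, bond orders sum to 3 (valence 4) → 1 H
  atom 7: C, bond orders sum to 4 (valence 4) → 0 H
  atom 8: I (halogen, monovalent) → 0 H
  atom 9: C, bond orders sum to 4 (valence 4) → 0 H
  atom 10: Cl (halogen, monovalent) → 0 H
Totals → C:6, H:4, Cl:1, I:1, O:2.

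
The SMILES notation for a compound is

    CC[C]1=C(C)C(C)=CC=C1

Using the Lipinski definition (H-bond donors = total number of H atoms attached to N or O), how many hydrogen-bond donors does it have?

0

Donors: find every N or O and count the H atoms it carries.
  (no N or O atoms present)
Lipinski HBD = 0.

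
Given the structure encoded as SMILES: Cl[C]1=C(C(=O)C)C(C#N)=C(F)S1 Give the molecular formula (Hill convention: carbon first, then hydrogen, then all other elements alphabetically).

C7H3ClFNOS

Walk through each heavy atom and fill implicit hydrogens from standard valence (C 4, N 3, O 2, S 2, halogen 1):
  atom 1: Cl (halogen, monovalent) → 0 H
  atom 2: C with explicit H count 0
  atom 3: C, bond orders sum to 4 (valence 4) → 0 H
  atom 4: C, bond orders sum to 4 (valence 4) → 0 H
  atom 5: O, bond orders sum to 2 (valence 2) → 0 H
  atom 6: C, bond orders sum to 1 (valence 4) → 3 H
  atom 7: C, bond orders sum to 4 (valence 4) → 0 H
  atom 8: C, bond orders sum to 4 (valence 4) → 0 H
  atom 9: N, bond orders sum to 3 (valence 3) → 0 H
  atom 10: C, bond orders sum to 4 (valence 4) → 0 H
  atom 11: F (halogen, monovalent) → 0 H
  atom 12: S, bond orders sum to 2 (valence 2) → 0 H
Totals → C:7, H:3, Cl:1, F:1, N:1, O:1, S:1.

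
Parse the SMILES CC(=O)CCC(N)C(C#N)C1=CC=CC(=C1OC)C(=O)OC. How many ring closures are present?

In SMILES, each pair of matching ring-closure digits denotes one ring-closing bond; the number of such bonds equals the number of independent rings.
Ring-closure bonds here: 1.

1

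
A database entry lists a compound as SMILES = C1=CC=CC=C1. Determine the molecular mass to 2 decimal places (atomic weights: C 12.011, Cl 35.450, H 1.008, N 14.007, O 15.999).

78.11 g/mol

First, the molecular formula is C6H6 (counting implicit H from valence).
  C: 6 × 12.011 = 72.066
  H: 6 × 1.008 = 6.048
Sum: 6×12.011 + 6×1.008 = 78.114 → 78.11 g/mol.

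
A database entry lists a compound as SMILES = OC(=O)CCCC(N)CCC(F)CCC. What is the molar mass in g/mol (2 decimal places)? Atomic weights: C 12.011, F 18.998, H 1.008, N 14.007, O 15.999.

First, the molecular formula is C11H22FNO2 (counting implicit H from valence).
  C: 11 × 12.011 = 132.121
  F: 1 × 18.998 = 18.998
  H: 22 × 1.008 = 22.176
  N: 1 × 14.007 = 14.007
  O: 2 × 15.999 = 31.998
Sum: 11×12.011 + 1×18.998 + 22×1.008 + 1×14.007 + 2×15.999 = 219.300 → 219.30 g/mol.

219.30 g/mol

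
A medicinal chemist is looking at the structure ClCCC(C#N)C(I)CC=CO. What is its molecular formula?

Walk through each heavy atom and fill implicit hydrogens from standard valence (C 4, N 3, O 2, S 2, halogen 1):
  atom 1: Cl (halogen, monovalent) → 0 H
  atom 2: C, bond orders sum to 2 (valence 4) → 2 H
  atom 3: C, bond orders sum to 2 (valence 4) → 2 H
  atom 4: C, bond orders sum to 3 (valence 4) → 1 H
  atom 5: C, bond orders sum to 4 (valence 4) → 0 H
  atom 6: N, bond orders sum to 3 (valence 3) → 0 H
  atom 7: C, bond orders sum to 3 (valence 4) → 1 H
  atom 8: I (halogen, monovalent) → 0 H
  atom 9: C, bond orders sum to 2 (valence 4) → 2 H
  atom 10: C, bond orders sum to 3 (valence 4) → 1 H
  atom 11: C, bond orders sum to 3 (valence 4) → 1 H
  atom 12: O, bond orders sum to 1 (valence 2) → 1 H
Totals → C:8, H:11, Cl:1, I:1, N:1, O:1.

C8H11ClINO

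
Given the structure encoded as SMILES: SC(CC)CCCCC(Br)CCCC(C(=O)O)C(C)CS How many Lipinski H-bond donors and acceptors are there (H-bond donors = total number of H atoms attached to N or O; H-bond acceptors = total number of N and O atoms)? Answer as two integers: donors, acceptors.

Donors: find every N or O and count the H atoms it carries.
  atom 16 (O): bond orders sum to 2 → 0 H
  atom 17 (O): bond orders sum to 1 → 1 H
Lipinski HBD = 1.
Acceptors: N atoms = 0, O atoms = 2 → HBA = 2.

1, 2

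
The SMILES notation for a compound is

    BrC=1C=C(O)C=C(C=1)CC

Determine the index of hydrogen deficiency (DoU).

4

Degree of unsaturation = (number of rings) + (number of π bonds).
Ring closures in the SMILES: 1.
π bonds: 3 double bonds (each 1 DoU) → 3 DoU from unsaturation.
Total DoU = 1 + 3 = 4.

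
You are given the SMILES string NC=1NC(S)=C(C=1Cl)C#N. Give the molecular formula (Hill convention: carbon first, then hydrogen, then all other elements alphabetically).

Walk through each heavy atom and fill implicit hydrogens from standard valence (C 4, N 3, O 2, S 2, halogen 1):
  atom 1: N, bond orders sum to 1 (valence 3) → 2 H
  atom 2: C, bond orders sum to 4 (valence 4) → 0 H
  atom 3: N, bond orders sum to 2 (valence 3) → 1 H
  atom 4: C, bond orders sum to 4 (valence 4) → 0 H
  atom 5: S, bond orders sum to 1 (valence 2) → 1 H
  atom 6: C, bond orders sum to 4 (valence 4) → 0 H
  atom 7: C, bond orders sum to 4 (valence 4) → 0 H
  atom 8: Cl (halogen, monovalent) → 0 H
  atom 9: C, bond orders sum to 4 (valence 4) → 0 H
  atom 10: N, bond orders sum to 3 (valence 3) → 0 H
Totals → C:5, H:4, Cl:1, N:3, S:1.
In Hill order: C5H4ClN3S.

C5H4ClN3S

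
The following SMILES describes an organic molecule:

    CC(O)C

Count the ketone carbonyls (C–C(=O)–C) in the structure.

0

Scan the SMILES for the ketone motif — none present.
Groups that are present: 1 hydroxyl.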